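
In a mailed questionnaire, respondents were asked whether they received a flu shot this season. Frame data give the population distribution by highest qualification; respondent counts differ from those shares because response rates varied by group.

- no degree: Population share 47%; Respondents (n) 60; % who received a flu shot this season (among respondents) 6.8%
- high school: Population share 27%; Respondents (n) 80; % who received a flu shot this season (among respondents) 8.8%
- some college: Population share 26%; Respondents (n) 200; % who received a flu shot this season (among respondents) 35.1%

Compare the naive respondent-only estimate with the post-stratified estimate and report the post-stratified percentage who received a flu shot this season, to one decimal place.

Naive respondent-only estimate (weights = respondent counts):
  (60/340)×6.8 + (80/340)×8.8 + (200/340)×35.1 = 23.9176%
Post-stratified estimate weights by population shares:
  0.47×6.8 + 0.27×8.8 + 0.26×35.1 = 14.698%

14.7%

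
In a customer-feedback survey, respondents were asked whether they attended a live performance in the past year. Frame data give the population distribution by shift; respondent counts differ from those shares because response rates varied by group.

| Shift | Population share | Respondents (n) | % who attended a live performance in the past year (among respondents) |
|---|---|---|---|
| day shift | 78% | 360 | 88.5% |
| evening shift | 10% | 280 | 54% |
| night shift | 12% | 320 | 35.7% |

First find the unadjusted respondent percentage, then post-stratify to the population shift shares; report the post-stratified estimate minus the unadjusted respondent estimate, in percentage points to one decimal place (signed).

Without adjustment, the pooled respondent share is:
  (360/960)×88.5 + (280/960)×54 + (320/960)×35.7 = 60.8375%
Post-stratified estimate weights by population shares:
  0.78×88.5 + 0.1×54 + 0.12×35.7 = 78.714%
Difference = 78.714 − 60.8375 = 17.8765 pp.

+17.9 percentage points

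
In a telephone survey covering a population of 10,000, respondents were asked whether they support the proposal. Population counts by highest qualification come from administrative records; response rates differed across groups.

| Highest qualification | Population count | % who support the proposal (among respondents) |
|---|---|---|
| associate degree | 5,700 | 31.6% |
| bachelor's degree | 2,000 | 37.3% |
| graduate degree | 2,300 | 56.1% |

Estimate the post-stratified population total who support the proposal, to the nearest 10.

Estimated count per cell = population count × respondent percentage:
  associate degree: 5,700 × 31.6% = 1801.2
  bachelor's degree: 2,000 × 37.3% = 746
  graduate degree: 2,300 × 56.1% = 1290.3
Estimated total = 3837.5 → 3,840.

3,840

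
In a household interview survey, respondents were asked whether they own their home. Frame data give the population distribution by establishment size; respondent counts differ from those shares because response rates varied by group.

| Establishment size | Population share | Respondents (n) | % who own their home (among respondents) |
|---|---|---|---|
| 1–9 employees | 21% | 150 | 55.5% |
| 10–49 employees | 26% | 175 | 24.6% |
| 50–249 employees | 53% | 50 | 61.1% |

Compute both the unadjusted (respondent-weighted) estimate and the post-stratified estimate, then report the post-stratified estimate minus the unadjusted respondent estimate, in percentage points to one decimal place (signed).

+8.6 percentage points

Without adjustment, the pooled respondent share is:
  (150/375)×55.5 + (175/375)×24.6 + (50/375)×61.1 = 41.8267%
Reweighting by population establishment size shares:
  0.21×55.5 + 0.26×24.6 + 0.53×61.1 = 50.434%
Difference = 50.434 − 41.8267 = 8.6073 pp.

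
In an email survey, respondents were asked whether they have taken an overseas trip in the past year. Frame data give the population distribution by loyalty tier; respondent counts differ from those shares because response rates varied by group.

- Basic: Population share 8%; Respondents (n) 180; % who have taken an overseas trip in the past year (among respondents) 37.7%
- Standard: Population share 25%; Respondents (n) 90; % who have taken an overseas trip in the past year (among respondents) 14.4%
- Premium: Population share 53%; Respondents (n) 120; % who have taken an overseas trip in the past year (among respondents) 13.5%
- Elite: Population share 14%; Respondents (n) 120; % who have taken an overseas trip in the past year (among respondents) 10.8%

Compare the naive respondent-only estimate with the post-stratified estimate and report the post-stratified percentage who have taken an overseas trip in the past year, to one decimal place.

15.3%

Naive respondent-only estimate (weights = respondent counts):
  (180/510)×37.7 + (90/510)×14.4 + (120/510)×13.5 + (120/510)×10.8 = 21.5647%
Post-stratified estimate weights by population shares:
  0.08×37.7 + 0.25×14.4 + 0.53×13.5 + 0.14×10.8 = 15.283%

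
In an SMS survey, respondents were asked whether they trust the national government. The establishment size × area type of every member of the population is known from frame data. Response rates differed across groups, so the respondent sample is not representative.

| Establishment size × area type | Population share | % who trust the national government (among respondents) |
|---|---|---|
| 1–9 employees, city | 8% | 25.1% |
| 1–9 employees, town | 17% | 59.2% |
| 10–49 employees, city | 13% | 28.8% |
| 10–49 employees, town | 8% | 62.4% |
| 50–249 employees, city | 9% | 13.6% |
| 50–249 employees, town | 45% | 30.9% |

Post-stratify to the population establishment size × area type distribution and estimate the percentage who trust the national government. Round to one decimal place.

Reweight to the known establishment size × area type distribution:
  1–9 employees, city: 0.08 × 25.1 = 2.008
  1–9 employees, town: 0.17 × 59.2 = 10.064
  10–49 employees, city: 0.13 × 28.8 = 3.744
  10–49 employees, town: 0.08 × 62.4 = 4.992
  50–249 employees, city: 0.09 × 13.6 = 1.224
  50–249 employees, town: 0.45 × 30.9 = 13.905
Post-stratified estimate = 35.937 → 35.9%.

35.9%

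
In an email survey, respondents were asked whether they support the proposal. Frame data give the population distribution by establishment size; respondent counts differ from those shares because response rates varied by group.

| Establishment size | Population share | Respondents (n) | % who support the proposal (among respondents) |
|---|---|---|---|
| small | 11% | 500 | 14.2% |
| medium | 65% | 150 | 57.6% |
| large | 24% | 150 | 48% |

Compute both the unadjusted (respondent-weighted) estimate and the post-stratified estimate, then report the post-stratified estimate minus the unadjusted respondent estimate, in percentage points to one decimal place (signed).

+21.8 percentage points

Naive respondent-only estimate (weights = respondent counts):
  (500/800)×14.2 + (150/800)×57.6 + (150/800)×48 = 28.675%
Post-stratified estimate weights by population shares:
  0.11×14.2 + 0.65×57.6 + 0.24×48 = 50.522%
Difference = 50.522 − 28.675 = 21.847 pp.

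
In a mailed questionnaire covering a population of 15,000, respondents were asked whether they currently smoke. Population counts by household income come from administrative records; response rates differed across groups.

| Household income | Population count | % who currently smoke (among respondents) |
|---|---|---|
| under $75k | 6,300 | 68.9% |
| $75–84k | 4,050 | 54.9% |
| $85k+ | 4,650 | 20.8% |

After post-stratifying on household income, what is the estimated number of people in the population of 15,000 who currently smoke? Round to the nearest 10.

7,530

Estimated count per cell = population count × respondent percentage:
  under $75k: 6,300 × 68.9% = 4340.7
  $75–84k: 4,050 × 54.9% = 2223.45
  $85k+: 4,650 × 20.8% = 967.2
Estimated total = 7531.35 → 7,530.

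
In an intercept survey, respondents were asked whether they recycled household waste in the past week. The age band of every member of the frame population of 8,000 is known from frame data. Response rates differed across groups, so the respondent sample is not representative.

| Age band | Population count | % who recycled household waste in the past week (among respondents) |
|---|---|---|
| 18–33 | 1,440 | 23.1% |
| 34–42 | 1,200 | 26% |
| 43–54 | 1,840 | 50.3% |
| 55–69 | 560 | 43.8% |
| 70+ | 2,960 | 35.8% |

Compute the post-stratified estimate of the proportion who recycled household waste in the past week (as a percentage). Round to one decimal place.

Post-stratification weights by population share, not respondent share:
  18–33: (1,440/8,000) × 23.1 = 4.158
  34–42: (1,200/8,000) × 26 = 3.9
  43–54: (1,840/8,000) × 50.3 = 11.569
  55–69: (560/8,000) × 43.8 = 3.066
  70+: (2,960/8,000) × 35.8 = 13.246
Post-stratified estimate = 35.939 → 35.9%.

35.9%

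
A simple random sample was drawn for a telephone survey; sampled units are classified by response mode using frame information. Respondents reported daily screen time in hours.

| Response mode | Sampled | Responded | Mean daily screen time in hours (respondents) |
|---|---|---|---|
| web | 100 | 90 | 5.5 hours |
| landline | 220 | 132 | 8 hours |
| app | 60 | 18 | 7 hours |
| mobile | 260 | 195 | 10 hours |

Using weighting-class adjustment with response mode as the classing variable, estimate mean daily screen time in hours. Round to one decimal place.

8.3

Class response rates: web 90/100 = 90%, landline 132/220 = 60%, app 18/60 = 30%, mobile 195/260 = 75%.
Each respondent's weight = sampled/responded in their class; summing within a class gives n_sampled, so:
  web: 100 × 5.5 = 550
  landline: 220 × 8 = 1760
  app: 60 × 7 = 420
  mobile: 260 × 10 = 2600
Adjusted estimate = 5330 / 640 = 8.32812 → 8.3.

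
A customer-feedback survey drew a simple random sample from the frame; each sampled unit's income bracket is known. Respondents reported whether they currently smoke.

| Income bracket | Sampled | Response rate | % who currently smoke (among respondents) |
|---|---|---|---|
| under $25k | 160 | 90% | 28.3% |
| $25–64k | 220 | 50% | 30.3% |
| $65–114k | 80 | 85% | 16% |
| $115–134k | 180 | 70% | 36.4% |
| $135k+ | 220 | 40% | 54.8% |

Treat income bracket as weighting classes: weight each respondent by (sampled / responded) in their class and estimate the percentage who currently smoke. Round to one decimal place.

With weight = n_sampled/n_responded per class, the weighted class total is n_sampled:
  under $25k: 160 × 28.3 = 4528
  $25–64k: 220 × 30.3 = 6666
  $65–114k: 80 × 16 = 1280
  $115–134k: 180 × 36.4 = 6552
  $135k+: 220 × 54.8 = 12,056
Adjusted estimate = 31,082 / 860 = 36.1419 → 36.1%.

36.1%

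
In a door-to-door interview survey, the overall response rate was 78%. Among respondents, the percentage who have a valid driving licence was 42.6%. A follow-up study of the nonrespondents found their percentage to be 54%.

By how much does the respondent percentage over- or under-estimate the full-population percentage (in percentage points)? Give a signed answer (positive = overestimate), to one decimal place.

-2.5 percentage points

Nonresponse fraction = 1 − 0.78 = 0.22.
Bias = (nonresponse fraction) × (respondent percentage − nonrespondent percentage)
     = 0.22 × (42.6 − 54) = 0.22 × -11.4 = -2.508.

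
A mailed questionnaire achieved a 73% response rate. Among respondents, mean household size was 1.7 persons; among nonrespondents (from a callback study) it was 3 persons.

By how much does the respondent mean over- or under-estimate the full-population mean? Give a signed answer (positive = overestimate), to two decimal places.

Nonresponse fraction = 1 − 0.73 = 0.27.
Bias = (nonresponse fraction) × (respondent mean − nonrespondent mean)
     = 0.27 × (1.7 − 3) = 0.27 × -1.3 = -0.351.

-0.35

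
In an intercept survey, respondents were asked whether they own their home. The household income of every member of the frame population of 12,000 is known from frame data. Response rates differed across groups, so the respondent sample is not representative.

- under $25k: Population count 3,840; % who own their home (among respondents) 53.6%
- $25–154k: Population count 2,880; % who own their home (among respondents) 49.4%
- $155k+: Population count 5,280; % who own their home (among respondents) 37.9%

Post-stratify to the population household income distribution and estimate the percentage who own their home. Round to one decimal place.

45.7%

Reweight to the known household income distribution:
  under $25k: (3,840/12,000) × 53.6 = 17.152
  $25–154k: (2,880/12,000) × 49.4 = 11.856
  $155k+: (5,280/12,000) × 37.9 = 16.676
Post-stratified estimate = 45.684 → 45.7%.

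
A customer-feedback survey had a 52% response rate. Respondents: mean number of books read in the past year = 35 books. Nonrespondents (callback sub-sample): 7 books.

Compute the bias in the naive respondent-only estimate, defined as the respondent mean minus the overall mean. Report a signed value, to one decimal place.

Nonresponse fraction = 1 − 0.52 = 0.48.
Bias = (nonresponse fraction) × (respondent mean − nonrespondent mean)
     = 0.48 × (35 − 7) = 0.48 × 28 = 13.44.

+13.4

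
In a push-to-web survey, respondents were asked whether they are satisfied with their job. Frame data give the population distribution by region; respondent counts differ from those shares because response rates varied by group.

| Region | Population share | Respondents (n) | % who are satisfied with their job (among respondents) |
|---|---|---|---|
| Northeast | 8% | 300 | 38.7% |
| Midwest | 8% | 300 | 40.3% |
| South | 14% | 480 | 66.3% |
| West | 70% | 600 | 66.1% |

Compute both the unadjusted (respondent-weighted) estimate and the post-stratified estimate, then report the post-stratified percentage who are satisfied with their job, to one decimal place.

61.9%

Without adjustment, the pooled respondent share is:
  (300/1680)×38.7 + (300/1680)×40.3 + (480/1680)×66.3 + (600/1680)×66.1 = 56.6571%
Post-stratified estimate weights by population shares:
  0.08×38.7 + 0.08×40.3 + 0.14×66.3 + 0.7×66.1 = 61.872%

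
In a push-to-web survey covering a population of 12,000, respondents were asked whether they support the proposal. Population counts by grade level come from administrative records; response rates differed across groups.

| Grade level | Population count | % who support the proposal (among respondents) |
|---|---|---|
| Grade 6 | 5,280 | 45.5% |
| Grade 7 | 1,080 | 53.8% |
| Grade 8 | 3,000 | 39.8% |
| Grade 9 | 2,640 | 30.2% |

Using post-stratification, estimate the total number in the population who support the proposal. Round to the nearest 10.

4,970

Apply each group's respondent rate to its population count:
  Grade 6: 5,280 × 45.5% = 2402.4
  Grade 7: 1,080 × 53.8% = 581.04
  Grade 8: 3,000 × 39.8% = 1194
  Grade 9: 2,640 × 30.2% = 797.28
Estimated total = 4974.72 → 4,970.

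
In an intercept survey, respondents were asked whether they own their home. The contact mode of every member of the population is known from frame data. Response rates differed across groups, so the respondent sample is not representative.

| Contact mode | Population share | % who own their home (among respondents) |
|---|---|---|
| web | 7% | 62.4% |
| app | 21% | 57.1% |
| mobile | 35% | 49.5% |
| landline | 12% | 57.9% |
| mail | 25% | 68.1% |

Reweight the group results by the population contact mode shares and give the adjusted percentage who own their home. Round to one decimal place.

57.7%

Reweight to the known contact mode distribution:
  web: 0.07 × 62.4 = 4.368
  app: 0.21 × 57.1 = 11.991
  mobile: 0.35 × 49.5 = 17.325
  landline: 0.12 × 57.9 = 6.948
  mail: 0.25 × 68.1 = 17.025
Post-stratified estimate = 57.657 → 57.7%.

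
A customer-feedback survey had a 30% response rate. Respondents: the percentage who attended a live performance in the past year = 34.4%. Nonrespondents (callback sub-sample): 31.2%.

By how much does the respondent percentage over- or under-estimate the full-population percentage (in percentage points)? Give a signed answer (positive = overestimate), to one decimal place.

Nonresponse fraction = 1 − 0.3 = 0.7.
Bias = (nonresponse fraction) × (respondent percentage − nonrespondent percentage)
     = 0.7 × (34.4 − 31.2) = 0.7 × 3.2 = 2.24.

+2.2 percentage points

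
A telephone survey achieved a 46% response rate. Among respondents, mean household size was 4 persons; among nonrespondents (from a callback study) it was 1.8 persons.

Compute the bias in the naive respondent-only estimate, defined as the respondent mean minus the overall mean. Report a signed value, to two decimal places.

+1.19

Nonresponse fraction = 1 − 0.46 = 0.54.
Bias = (nonresponse fraction) × (respondent mean − nonrespondent mean)
     = 0.54 × (4 − 1.8) = 0.54 × 2.2 = 1.188.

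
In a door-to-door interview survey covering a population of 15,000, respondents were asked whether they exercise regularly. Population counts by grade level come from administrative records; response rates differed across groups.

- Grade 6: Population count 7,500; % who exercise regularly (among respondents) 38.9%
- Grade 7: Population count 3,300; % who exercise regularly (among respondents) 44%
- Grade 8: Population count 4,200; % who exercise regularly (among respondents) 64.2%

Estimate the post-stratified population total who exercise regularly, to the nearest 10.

7,070

Estimated count per cell = population count × respondent percentage:
  Grade 6: 7,500 × 38.9% = 2917.5
  Grade 7: 3,300 × 44% = 1452
  Grade 8: 4,200 × 64.2% = 2696.4
Estimated total = 7065.9 → 7,070.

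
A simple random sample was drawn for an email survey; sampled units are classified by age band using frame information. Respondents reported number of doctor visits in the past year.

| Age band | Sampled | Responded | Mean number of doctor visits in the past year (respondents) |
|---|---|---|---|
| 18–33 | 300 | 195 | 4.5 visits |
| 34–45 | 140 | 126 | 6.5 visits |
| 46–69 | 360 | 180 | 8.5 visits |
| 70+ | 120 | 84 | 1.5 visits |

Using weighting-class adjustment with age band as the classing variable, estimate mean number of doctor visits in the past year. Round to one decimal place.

Response rates by class: 18–33 195/300 = 65%, 34–45 126/140 = 90%, 46–69 180/360 = 50%, 70+ 84/120 = 70%.
Inverse-response-rate weighting restores each class to its sampled count, so class totals weight by n_sampled:
  18–33: 300 × 4.5 = 1350
  34–45: 140 × 6.5 = 910
  46–69: 360 × 8.5 = 3060
  70+: 120 × 1.5 = 180
Adjusted estimate = 5500 / 920 = 5.97826 → 6.0.

6.0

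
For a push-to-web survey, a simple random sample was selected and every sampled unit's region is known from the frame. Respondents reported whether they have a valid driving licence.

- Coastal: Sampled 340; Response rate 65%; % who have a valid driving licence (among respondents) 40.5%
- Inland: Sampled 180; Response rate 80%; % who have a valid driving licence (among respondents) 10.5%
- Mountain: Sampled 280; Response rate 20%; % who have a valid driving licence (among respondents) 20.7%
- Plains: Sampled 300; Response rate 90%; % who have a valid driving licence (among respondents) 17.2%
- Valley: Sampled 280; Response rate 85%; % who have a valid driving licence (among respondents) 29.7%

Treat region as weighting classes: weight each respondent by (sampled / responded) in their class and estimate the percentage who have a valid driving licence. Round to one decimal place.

25.3%

Each respondent's weight = sampled/responded in their class; summing within a class gives n_sampled, so:
  Coastal: 340 × 40.5 = 13,770
  Inland: 180 × 10.5 = 1890
  Mountain: 280 × 20.7 = 5796
  Plains: 300 × 17.2 = 5160
  Valley: 280 × 29.7 = 8316
Adjusted estimate = 34,932 / 1,380 = 25.313 → 25.3%.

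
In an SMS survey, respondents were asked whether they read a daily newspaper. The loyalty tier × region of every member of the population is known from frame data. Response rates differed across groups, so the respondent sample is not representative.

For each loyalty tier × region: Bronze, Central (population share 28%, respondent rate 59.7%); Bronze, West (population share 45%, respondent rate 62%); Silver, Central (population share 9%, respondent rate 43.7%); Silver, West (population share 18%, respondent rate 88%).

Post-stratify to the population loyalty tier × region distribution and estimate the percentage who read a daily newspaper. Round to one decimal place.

Weight each group's respondent value by its population share:
  Bronze, Central: 0.28 × 59.7 = 16.716
  Bronze, West: 0.45 × 62 = 27.9
  Silver, Central: 0.09 × 43.7 = 3.933
  Silver, West: 0.18 × 88 = 15.84
Post-stratified estimate = 64.389 → 64.4%.

64.4%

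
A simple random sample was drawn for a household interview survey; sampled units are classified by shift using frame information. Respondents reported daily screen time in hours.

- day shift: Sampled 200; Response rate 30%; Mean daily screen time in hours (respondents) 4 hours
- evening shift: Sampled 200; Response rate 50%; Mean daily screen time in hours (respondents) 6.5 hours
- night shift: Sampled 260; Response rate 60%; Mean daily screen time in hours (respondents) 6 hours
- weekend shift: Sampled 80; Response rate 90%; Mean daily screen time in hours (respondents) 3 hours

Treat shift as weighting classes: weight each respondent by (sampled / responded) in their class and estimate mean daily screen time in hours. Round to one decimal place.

Each respondent's weight = sampled/responded in their class; summing within a class gives n_sampled, so:
  day shift: 200 × 4 = 800
  evening shift: 200 × 6.5 = 1300
  night shift: 260 × 6 = 1560
  weekend shift: 80 × 3 = 240
Adjusted estimate = 3900 / 740 = 5.27027 → 5.3.

5.3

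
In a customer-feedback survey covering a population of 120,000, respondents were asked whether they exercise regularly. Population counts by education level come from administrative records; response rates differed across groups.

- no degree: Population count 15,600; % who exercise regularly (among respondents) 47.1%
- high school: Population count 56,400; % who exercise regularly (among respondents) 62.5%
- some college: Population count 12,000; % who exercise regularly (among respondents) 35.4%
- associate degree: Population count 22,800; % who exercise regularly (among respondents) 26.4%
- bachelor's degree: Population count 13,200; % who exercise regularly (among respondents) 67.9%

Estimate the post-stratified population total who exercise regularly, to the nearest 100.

Apply each group's respondent rate to its population count:
  no degree: 15,600 × 47.1% = 7347.6
  high school: 56,400 × 62.5% = 35,250
  some college: 12,000 × 35.4% = 4248
  associate degree: 22,800 × 26.4% = 6019.2
  bachelor's degree: 13,200 × 67.9% = 8962.8
Estimated total = 61827.6 → 61,800.

61,800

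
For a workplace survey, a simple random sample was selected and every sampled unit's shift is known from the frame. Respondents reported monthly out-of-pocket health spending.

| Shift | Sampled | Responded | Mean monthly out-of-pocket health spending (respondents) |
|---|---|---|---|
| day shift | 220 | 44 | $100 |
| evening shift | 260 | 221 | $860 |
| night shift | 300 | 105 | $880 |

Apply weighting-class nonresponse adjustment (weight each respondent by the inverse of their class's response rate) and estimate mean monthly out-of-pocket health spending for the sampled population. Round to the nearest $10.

$650

Response rates by class: day shift 44/220 = 20%, evening shift 221/260 = 85%, night shift 105/300 = 35%.
With weight = n_sampled/n_responded per class, the weighted class total is n_sampled:
  day shift: 220 × 100 = 22,000
  evening shift: 260 × 860 = 223,600
  night shift: 300 × 880 = 264,000
Adjusted estimate = 509,600 / 780 = 653.333 → $650.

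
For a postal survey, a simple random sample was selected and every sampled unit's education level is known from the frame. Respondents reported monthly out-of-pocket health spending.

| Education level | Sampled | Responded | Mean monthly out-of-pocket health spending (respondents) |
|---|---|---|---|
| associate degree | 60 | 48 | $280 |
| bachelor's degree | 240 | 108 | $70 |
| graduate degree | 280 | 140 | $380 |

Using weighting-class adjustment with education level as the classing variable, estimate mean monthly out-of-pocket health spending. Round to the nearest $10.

$240

Response rates by class: associate degree 48/60 = 80%, bachelor's degree 108/240 = 45%, graduate degree 140/280 = 50%.
Inverse-response-rate weighting restores each class to its sampled count, so class totals weight by n_sampled:
  associate degree: 60 × 280 = 16,800
  bachelor's degree: 240 × 70 = 16,800
  graduate degree: 280 × 380 = 106,400
Adjusted estimate = 140,000 / 580 = 241.379 → $240.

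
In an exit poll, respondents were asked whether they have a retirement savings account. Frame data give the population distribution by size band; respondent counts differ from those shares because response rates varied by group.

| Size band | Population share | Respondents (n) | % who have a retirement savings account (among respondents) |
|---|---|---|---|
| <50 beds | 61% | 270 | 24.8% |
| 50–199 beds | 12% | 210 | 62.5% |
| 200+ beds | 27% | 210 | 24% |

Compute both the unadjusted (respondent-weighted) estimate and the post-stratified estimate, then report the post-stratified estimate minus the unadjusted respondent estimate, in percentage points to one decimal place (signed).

-6.9 percentage points

Unadjusted (pooled respondent) estimate weights by respondent counts:
  (270/690)×24.8 + (210/690)×62.5 + (210/690)×24 = 36.0304%
Post-stratified estimate weights by population shares:
  0.61×24.8 + 0.12×62.5 + 0.27×24 = 29.108%
Difference = 29.108 − 36.0304 = -6.9224 pp.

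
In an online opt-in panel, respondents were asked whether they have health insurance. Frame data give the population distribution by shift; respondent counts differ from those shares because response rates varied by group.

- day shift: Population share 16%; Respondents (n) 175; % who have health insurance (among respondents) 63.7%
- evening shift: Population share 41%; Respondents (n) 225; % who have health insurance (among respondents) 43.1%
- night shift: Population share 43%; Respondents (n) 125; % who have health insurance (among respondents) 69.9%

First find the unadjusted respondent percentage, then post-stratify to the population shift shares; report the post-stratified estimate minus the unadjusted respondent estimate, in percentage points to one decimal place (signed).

+1.6 percentage points

Without adjustment, the pooled respondent share is:
  (175/525)×63.7 + (225/525)×43.1 + (125/525)×69.9 = 56.3476%
Post-stratifying to population shares instead:
  0.16×63.7 + 0.41×43.1 + 0.43×69.9 = 57.92%
Difference = 57.92 − 56.3476 = 1.5724 pp.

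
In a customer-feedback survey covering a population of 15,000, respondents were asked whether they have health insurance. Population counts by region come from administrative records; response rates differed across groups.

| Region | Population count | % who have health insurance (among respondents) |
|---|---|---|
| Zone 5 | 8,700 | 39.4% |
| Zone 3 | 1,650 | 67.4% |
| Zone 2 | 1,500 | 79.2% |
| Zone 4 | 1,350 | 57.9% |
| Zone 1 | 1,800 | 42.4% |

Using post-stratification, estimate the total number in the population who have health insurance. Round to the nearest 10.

7,270

Each cell contributes its population count × the respondent rate:
  Zone 5: 8,700 × 39.4% = 3427.8
  Zone 3: 1,650 × 67.4% = 1112.1
  Zone 2: 1,500 × 79.2% = 1188
  Zone 4: 1,350 × 57.9% = 781.65
  Zone 1: 1,800 × 42.4% = 763.2
Estimated total = 7272.75 → 7,270.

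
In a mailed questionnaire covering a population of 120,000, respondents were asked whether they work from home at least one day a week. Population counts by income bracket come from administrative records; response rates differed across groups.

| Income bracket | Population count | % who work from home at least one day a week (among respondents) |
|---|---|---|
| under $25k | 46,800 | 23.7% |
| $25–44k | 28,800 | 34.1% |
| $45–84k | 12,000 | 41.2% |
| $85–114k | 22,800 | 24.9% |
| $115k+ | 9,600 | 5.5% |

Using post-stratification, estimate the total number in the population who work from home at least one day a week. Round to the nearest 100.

32,100

Each cell contributes its population count × the respondent rate:
  under $25k: 46,800 × 23.7% = 11091.6
  $25–44k: 28,800 × 34.1% = 9820.8
  $45–84k: 12,000 × 41.2% = 4944
  $85–114k: 22,800 × 24.9% = 5677.2
  $115k+: 9,600 × 5.5% = 528
Estimated total = 32061.6 → 32,100.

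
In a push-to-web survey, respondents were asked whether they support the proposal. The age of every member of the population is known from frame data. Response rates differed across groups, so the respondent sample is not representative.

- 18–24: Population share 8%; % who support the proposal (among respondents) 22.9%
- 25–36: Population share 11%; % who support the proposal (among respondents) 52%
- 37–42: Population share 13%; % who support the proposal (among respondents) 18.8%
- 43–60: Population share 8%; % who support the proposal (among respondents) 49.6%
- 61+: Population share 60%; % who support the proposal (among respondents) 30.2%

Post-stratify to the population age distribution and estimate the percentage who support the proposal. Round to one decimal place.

Weight each group's respondent value by its population share:
  18–24: 0.08 × 22.9 = 1.832
  25–36: 0.11 × 52 = 5.72
  37–42: 0.13 × 18.8 = 2.444
  43–60: 0.08 × 49.6 = 3.968
  61+: 0.6 × 30.2 = 18.12
Post-stratified estimate = 32.084 → 32.1%.

32.1%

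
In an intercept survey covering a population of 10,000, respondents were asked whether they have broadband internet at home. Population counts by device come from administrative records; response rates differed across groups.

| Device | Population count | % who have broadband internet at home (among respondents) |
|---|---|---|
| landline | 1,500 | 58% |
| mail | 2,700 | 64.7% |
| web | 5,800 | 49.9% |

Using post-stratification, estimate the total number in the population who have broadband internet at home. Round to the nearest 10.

5,510

Apply each group's respondent rate to its population count:
  landline: 1,500 × 58% = 870
  mail: 2,700 × 64.7% = 1746.9
  web: 5,800 × 49.9% = 2894.2
Estimated total = 5511.1 → 5,510.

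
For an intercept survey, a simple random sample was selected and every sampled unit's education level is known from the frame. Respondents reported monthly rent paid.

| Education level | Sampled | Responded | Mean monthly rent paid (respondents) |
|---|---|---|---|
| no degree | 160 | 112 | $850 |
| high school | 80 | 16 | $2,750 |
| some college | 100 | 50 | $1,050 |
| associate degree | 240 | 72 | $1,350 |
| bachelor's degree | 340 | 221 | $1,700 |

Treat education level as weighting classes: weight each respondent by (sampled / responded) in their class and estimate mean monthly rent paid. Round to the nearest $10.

Response rates by class: no degree 112/160 = 70%, high school 16/80 = 20%, some college 50/100 = 50%, associate degree 72/240 = 30%, bachelor's degree 221/340 = 65%.
Each respondent's weight = sampled/responded in their class; summing within a class gives n_sampled, so:
  no degree: 160 × 850 = 136,000
  high school: 80 × 2750 = 220,000
  some college: 100 × 1050 = 105,000
  associate degree: 240 × 1350 = 324,000
  bachelor's degree: 340 × 1700 = 578,000
Adjusted estimate = 1,363,000 / 920 = 1481.52 → $1,480.

$1,480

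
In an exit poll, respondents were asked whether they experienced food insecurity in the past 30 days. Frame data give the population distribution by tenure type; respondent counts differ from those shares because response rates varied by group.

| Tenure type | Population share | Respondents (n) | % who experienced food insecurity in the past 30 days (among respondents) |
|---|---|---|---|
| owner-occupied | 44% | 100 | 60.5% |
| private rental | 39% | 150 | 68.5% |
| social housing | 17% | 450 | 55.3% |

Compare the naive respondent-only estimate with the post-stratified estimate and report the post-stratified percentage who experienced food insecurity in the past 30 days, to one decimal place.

Without adjustment, the pooled respondent share is:
  (100/700)×60.5 + (150/700)×68.5 + (450/700)×55.3 = 58.8714%
Post-stratified estimate weights by population shares:
  0.44×60.5 + 0.39×68.5 + 0.17×55.3 = 62.736%

62.7%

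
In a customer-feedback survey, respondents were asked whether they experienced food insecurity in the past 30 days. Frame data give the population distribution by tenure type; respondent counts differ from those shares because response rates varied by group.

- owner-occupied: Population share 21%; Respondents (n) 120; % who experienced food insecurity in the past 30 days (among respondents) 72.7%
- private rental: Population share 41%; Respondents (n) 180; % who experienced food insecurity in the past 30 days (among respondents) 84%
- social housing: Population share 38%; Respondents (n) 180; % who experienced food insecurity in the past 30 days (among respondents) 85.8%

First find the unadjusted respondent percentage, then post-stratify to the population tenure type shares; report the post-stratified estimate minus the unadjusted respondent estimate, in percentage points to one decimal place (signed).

+0.5 percentage points

Unadjusted (pooled respondent) estimate weights by respondent counts:
  (120/480)×72.7 + (180/480)×84 + (180/480)×85.8 = 81.85%
Post-stratified estimate weights by population shares:
  0.21×72.7 + 0.41×84 + 0.38×85.8 = 82.311%
Difference = 82.311 − 81.85 = 0.461 pp.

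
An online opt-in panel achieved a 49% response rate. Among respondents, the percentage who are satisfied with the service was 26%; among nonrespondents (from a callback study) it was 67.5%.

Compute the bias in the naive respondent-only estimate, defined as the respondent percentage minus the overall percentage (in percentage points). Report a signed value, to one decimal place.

Nonresponse fraction = 1 − 0.49 = 0.51.
Bias = (nonresponse fraction) × (respondent percentage − nonrespondent percentage)
     = 0.51 × (26 − 67.5) = 0.51 × -41.5 = -21.165.

-21.2 percentage points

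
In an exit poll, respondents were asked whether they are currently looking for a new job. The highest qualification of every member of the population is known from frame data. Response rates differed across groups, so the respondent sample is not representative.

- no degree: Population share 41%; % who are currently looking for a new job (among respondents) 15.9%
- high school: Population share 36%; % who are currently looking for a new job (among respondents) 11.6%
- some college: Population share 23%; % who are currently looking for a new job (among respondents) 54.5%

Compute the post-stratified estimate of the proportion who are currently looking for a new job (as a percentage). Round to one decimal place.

23.2%

Each cell contributes population-share × respondent value:
  no degree: 0.41 × 15.9 = 6.519
  high school: 0.36 × 11.6 = 4.176
  some college: 0.23 × 54.5 = 12.535
Post-stratified estimate = 23.23 → 23.2%.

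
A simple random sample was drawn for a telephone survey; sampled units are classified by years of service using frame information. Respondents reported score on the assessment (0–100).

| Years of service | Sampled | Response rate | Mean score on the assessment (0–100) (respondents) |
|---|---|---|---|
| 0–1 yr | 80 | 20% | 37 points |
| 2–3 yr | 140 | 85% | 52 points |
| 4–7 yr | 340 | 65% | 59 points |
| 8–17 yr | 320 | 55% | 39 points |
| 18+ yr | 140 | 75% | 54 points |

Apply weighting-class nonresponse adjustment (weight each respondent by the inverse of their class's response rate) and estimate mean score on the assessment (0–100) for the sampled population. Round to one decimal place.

49.4

Each respondent's weight = sampled/responded in their class; summing within a class gives n_sampled, so:
  0–1 yr: 80 × 37 = 2960
  2–3 yr: 140 × 52 = 7280
  4–7 yr: 340 × 59 = 20,060
  8–17 yr: 320 × 39 = 12,480
  18+ yr: 140 × 54 = 7560
Adjusted estimate = 50,340 / 1,020 = 49.3529 → 49.4.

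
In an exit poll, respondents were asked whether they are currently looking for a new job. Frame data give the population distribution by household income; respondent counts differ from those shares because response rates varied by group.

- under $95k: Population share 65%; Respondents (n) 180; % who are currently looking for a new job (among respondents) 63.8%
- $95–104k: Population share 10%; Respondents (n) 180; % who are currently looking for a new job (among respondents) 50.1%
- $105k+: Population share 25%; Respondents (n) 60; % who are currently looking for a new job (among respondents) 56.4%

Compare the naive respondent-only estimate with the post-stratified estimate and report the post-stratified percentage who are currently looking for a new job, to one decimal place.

60.6%

Unadjusted (pooled respondent) estimate weights by respondent counts:
  (180/420)×63.8 + (180/420)×50.1 + (60/420)×56.4 = 56.8714%
Post-stratifying to population shares instead:
  0.65×63.8 + 0.1×50.1 + 0.25×56.4 = 60.58%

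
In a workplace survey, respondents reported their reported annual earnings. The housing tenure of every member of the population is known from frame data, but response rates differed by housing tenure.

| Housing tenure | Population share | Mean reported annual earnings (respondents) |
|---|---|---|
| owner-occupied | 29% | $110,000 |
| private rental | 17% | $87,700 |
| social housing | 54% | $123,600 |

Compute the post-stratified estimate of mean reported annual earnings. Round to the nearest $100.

Reweight to the known housing tenure distribution:
  owner-occupied: 0.29 × 110,000 = 31,900
  private rental: 0.17 × 87,700 = 14,909
  social housing: 0.54 × 123,600 = 66,744
Post-stratified estimate = 113,553 → $113,600.

$113,600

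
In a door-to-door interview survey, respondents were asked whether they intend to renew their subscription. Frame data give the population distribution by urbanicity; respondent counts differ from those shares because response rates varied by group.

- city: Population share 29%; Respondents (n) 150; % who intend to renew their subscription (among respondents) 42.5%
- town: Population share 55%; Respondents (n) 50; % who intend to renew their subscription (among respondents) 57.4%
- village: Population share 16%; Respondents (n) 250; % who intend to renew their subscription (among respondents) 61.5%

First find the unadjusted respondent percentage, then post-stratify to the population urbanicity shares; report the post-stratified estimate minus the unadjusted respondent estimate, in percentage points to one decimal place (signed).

Unadjusted (pooled respondent) estimate weights by respondent counts:
  (150/450)×42.5 + (50/450)×57.4 + (250/450)×61.5 = 54.7111%
Post-stratifying to population shares instead:
  0.29×42.5 + 0.55×57.4 + 0.16×61.5 = 53.735%
Difference = 53.735 − 54.7111 = -0.9761 pp.

-1.0 percentage points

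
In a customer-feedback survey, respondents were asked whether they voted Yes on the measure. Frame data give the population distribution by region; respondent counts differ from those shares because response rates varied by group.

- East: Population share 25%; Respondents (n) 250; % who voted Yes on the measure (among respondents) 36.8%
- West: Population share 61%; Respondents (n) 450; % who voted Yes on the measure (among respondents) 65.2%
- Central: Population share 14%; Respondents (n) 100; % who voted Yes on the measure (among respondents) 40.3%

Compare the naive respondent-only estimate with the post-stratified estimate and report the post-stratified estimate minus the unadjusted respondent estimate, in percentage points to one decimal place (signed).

+1.4 percentage points

Unadjusted (pooled respondent) estimate weights by respondent counts:
  (250/800)×36.8 + (450/800)×65.2 + (100/800)×40.3 = 53.2125%
Post-stratifying to population shares instead:
  0.25×36.8 + 0.61×65.2 + 0.14×40.3 = 54.614%
Difference = 54.614 − 53.2125 = 1.4015 pp.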